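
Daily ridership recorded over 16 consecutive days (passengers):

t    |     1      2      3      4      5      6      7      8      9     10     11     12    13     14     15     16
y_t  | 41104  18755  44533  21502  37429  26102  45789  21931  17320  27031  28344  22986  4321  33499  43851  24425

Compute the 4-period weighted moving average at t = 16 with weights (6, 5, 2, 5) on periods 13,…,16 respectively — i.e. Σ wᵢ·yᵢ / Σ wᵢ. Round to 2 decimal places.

22402.67

Weighted sum: 6·4321 + 5·33499 + 2·43851 + 5·24425 = 25926 + 167495 + 87702 + 122125 = 403248
Weight total: 6 + 5 + 2 + 5 = 18
WMA = 403248 / 18 = 22402.67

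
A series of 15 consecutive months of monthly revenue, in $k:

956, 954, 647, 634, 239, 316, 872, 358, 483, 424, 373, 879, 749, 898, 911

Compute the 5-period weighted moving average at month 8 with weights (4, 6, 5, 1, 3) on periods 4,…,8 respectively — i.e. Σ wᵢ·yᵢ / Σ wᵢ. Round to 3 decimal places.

394.526

Weighted sum: 4·634 + 6·239 + 5·316 + 1·872 + 3·358 = 2536 + 1434 + 1580 + 872 + 1074 = 7496
Weight total: 4 + 6 + 5 + 1 + 3 = 19
WMA = 7496 / 19 = 394.526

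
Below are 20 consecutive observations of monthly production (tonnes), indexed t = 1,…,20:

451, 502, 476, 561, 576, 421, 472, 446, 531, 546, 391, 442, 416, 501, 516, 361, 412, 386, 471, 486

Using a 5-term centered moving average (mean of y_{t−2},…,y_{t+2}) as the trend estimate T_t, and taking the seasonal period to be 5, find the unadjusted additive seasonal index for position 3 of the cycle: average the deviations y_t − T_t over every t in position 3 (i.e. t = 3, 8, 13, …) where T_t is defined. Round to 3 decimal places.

-37.200

Season position 3 occurs at t = 3, 8, 13, 18 (where T_t is defined).
t=3: T_3 = 513.20000; y_3 − T_3 = 476 − 513.20000 = -37.20000
t=8: T_8 = 483.20000; y_8 − T_8 = 446 − 483.20000 = -37.20000
t=13: T_13 = 453.20000; y_13 − T_13 = 416 − 453.20000 = -37.20000
t=18: T_18 = 423.20000; y_18 − T_18 = 386 − 423.20000 = -37.20000
Mean deviation: (-37.20000 + -37.20000 + -37.20000 + -37.20000) / 4 = -37.200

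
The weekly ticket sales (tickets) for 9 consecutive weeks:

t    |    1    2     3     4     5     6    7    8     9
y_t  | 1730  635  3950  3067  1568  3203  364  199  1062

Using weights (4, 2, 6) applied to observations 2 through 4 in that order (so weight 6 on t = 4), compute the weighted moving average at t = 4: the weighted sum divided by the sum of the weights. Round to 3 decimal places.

Weighted sum: 4·635 + 2·3950 + 6·3067 = 2540 + 7900 + 18402 = 28842
Weight total: 4 + 2 + 6 = 12
WMA = 28842 / 12 = 2403.500

2403.500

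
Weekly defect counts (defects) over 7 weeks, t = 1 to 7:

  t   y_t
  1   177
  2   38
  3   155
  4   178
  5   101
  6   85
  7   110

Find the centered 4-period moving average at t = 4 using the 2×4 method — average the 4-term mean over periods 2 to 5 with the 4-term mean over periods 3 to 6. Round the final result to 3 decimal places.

Sum over 2–5: 38 + 155 + 178 + 101 = 472
Sum over 3–6: 155 + 178 + 101 + 85 = 519
CMA at t=4 = (472 + 519) / (2·4) = 991 / 8 = 123.875

123.875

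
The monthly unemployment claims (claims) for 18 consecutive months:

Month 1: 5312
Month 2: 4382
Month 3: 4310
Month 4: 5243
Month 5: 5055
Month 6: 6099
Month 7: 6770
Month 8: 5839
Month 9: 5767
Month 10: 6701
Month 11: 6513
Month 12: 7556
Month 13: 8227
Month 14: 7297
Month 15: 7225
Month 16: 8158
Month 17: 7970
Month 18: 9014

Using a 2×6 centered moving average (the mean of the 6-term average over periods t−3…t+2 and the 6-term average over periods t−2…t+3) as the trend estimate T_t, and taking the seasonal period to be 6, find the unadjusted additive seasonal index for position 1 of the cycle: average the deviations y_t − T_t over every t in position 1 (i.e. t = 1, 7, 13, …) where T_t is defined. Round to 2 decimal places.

852.71

Season position 1 occurs at t = 7, 13 (where T_t is defined).
t=7: T_7 = 5917.0000; y_7 − T_7 = 6770 − 5917.0000 = 853.0000
t=13: T_13 = 7374.5833; y_13 − T_13 = 8227 − 7374.5833 = 852.4167
Mean deviation: (853.0000 + 852.4167) / 2 = 852.71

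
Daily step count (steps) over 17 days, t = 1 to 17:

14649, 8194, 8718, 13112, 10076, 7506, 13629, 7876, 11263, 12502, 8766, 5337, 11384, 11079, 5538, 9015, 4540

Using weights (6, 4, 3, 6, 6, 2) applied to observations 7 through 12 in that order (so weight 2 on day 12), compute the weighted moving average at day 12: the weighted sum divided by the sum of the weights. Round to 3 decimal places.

Weighted sum: 6·13629 + 4·7876 + 3·11263 + 6·12502 + 6·8766 + 2·5337 = 81774 + 31504 + 33789 + 75012 + 52596 + 10674 = 285349
Weight total: 6 + 4 + 3 + 6 + 6 + 2 = 27
WMA = 285349 / 27 = 10568.481

10568.481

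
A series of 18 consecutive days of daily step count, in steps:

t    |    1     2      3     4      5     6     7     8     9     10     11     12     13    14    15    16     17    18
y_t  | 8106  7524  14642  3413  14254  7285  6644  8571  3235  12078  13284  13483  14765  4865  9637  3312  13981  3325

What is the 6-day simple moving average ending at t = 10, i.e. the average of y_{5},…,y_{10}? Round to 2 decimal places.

8677.83

Sum of periods 5–10: 14254 + 7285 + 6644 + 8571 + 3235 + 12078 = 52067
Divide by 6: 52067 / 6 = 8677.83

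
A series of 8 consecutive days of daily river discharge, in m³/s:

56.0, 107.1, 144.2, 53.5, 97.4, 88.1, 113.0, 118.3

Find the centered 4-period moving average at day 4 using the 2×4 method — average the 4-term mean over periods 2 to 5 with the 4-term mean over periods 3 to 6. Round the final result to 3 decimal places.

Sum over 2–5: 107.1 + 144.2 + 53.5 + 97.4 = 402.2
Sum over 3–6: 144.2 + 53.5 + 97.4 + 88.1 = 383.2
CMA at t=4 = (402.2 + 383.2) / (2·4) = 785.4 / 8 = 98.175

98.175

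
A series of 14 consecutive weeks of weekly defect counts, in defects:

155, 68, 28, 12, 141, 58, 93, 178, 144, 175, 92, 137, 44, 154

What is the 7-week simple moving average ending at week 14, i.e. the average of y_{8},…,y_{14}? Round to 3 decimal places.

Sum of periods 8–14: 178 + 144 + 175 + 92 + 137 + 44 + 154 = 924
Divide by 7: 924 / 7 = 132.000

132.000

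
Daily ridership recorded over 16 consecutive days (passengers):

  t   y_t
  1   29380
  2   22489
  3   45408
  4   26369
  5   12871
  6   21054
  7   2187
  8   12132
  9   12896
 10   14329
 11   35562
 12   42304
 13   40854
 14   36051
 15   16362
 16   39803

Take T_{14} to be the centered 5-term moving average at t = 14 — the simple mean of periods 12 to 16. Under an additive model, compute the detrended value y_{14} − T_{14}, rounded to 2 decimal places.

976.20

Trend T_14 = (42304 + 40854 + 36051 + 16362 + 39803) / 5 = 175374/5 = 35074.8000
Detrended value: 36051 − 35074.8000 = 976.20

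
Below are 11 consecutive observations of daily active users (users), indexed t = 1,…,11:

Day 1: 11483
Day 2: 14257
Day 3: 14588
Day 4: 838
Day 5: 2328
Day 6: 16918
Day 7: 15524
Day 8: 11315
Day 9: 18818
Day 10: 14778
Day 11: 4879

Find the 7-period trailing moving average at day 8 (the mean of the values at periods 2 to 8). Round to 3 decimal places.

Sum of periods 2–8: 14257 + 14588 + 838 + 2328 + 16918 + 15524 + 11315 = 75768
Divide by 7: 75768 / 7 = 10824.000

10824.000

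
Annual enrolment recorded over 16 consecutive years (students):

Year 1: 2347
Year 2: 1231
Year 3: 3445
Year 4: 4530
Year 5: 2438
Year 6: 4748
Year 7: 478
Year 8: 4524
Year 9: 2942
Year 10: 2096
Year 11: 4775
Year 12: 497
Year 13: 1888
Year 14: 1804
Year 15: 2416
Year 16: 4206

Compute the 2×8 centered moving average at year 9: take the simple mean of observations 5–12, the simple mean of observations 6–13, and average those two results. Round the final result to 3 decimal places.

2777.875

Sum over 5–12: 2438 + 4748 + 478 + 4524 + 2942 + 2096 + 4775 + 497 = 22498
Sum over 6–13: 4748 + 478 + 4524 + 2942 + 2096 + 4775 + 497 + 1888 = 21948
CMA at t=9 = (22498 + 21948) / (2·8) = 44446 / 16 = 2777.875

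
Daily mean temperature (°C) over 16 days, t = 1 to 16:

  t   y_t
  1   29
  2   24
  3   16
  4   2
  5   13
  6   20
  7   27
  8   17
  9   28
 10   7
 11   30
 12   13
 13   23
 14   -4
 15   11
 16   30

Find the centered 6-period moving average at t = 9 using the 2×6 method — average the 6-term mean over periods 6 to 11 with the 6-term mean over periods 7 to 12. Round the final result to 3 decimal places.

20.917

Sum over 6–11: 20 + 27 + 17 + 28 + 7 + 30 = 129
Sum over 7–12: 27 + 17 + 28 + 7 + 30 + 13 = 122
CMA at t=9 = (129 + 122) / (2·6) = 251 / 12 = 20.917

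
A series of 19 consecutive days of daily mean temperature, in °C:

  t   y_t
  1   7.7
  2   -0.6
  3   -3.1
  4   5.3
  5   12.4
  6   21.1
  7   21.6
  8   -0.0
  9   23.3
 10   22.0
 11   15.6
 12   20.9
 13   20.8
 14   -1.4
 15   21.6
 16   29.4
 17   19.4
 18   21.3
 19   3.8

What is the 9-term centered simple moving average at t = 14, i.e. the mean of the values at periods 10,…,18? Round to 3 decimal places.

18.844

Sum of periods 10–18: 22.0 + 15.6 + 20.9 + 20.8 + (-1.4) + 21.6 + 29.4 + 19.4 + 21.3 = 169.6
Divide by 9: 169.6 / 9 = 18.844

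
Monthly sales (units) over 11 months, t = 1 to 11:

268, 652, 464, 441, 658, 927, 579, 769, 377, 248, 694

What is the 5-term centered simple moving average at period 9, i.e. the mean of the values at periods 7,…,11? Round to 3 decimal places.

Sum of periods 7–11: 579 + 769 + 377 + 248 + 694 = 2667
Divide by 5: 2667 / 5 = 533.400

533.400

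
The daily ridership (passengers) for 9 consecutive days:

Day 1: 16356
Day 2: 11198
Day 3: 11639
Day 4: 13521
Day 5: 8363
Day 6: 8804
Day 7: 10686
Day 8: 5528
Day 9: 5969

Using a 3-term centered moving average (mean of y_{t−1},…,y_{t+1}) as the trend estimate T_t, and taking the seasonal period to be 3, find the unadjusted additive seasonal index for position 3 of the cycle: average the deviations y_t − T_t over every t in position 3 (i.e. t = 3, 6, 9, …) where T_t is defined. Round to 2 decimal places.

Season position 3 occurs at t = 3, 6 (where T_t is defined).
t=3: T_3 = 12119.3333; y_3 − T_3 = 11639 − 12119.3333 = -480.3333
t=6: T_6 = 9284.3333; y_6 − T_6 = 8804 − 9284.3333 = -480.3333
Mean deviation: (-480.3333 + -480.3333) / 2 = -480.33

-480.33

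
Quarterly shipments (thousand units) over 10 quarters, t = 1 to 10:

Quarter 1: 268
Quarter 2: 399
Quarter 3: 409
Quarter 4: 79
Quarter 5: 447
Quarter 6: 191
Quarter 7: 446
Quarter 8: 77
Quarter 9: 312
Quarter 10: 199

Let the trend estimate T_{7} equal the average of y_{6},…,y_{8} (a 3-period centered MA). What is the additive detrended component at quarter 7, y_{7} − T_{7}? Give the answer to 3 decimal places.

208.000

Trend T_7 = (191 + 446 + 77) / 3 = 714/3 = 238.00000
Detrended value: 446 − 238.00000 = 208.000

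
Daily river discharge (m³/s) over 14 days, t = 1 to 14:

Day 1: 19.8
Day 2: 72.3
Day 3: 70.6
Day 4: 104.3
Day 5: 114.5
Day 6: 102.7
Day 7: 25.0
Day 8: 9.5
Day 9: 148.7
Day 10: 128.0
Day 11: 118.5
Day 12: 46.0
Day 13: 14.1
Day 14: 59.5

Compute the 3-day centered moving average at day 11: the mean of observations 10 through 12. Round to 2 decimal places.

Sum of periods 10–12: 128.0 + 118.5 + 46.0 = 292.5
Divide by 3: 292.5 / 3 = 97.50

97.50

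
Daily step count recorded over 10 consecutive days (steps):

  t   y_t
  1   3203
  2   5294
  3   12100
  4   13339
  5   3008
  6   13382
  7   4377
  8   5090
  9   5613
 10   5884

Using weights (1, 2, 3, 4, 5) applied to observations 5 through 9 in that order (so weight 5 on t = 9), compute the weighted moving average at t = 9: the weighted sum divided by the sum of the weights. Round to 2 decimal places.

Weighted sum: 1·3008 + 2·13382 + 3·4377 + 4·5090 + 5·5613 = 3008 + 26764 + 13131 + 20360 + 28065 = 91328
Weight total: 1 + 2 + 3 + 4 + 5 = 15
WMA = 91328 / 15 = 6088.53

6088.53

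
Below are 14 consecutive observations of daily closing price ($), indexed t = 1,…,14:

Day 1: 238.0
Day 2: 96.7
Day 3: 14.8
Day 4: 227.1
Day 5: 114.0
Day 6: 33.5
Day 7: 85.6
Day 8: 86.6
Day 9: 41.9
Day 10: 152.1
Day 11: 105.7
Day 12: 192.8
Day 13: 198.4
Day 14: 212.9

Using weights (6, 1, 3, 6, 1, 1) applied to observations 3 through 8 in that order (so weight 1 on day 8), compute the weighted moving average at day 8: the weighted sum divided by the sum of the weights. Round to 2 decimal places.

57.28

Weighted sum: 6·14.8 + 1·227.1 + 3·114.0 + 6·33.5 + 1·85.6 + 1·86.6 = 88.8 + 227.1 + 342.0 + 201.0 + 85.6 + 86.6 = 1031.1
Weight total: 6 + 1 + 3 + 6 + 1 + 1 = 18
WMA = 1031.1 / 18 = 57.28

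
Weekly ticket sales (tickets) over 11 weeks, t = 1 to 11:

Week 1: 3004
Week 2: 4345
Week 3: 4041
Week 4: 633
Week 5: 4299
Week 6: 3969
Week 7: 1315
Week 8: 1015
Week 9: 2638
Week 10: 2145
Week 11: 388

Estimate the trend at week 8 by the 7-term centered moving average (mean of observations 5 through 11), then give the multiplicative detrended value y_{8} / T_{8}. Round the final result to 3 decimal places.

Trend T_8 = (4299 + 3969 + 1315 + 1015 + 2638 + 2145 + 388) / 7 = 15769/7 = 2252.71429
Ratio to trend: 1015 / 2252.71429 = 0.451

0.451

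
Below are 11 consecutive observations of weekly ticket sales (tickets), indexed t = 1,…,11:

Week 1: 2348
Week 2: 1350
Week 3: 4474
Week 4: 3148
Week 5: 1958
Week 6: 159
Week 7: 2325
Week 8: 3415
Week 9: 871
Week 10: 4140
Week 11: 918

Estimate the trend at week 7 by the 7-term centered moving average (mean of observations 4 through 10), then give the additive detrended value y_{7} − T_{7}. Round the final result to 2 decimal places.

Trend T_7 = (3148 + 1958 + 159 + 2325 + 3415 + 871 + 4140) / 7 = 16016/7 = 2288.0000
Detrended value: 2325 − 2288.0000 = 37.00

37.00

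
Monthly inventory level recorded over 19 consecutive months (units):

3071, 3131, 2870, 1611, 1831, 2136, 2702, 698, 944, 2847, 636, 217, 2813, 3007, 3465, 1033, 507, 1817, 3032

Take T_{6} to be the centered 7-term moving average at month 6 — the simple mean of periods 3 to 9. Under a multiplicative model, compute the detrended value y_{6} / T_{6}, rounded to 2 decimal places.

Trend T_6 = (2870 + 1611 + 1831 + 2136 + 2702 + 698 + 944) / 7 = 12792/7 = 1827.4286
Ratio to trend: 2136 / 1827.4286 = 1.17

1.17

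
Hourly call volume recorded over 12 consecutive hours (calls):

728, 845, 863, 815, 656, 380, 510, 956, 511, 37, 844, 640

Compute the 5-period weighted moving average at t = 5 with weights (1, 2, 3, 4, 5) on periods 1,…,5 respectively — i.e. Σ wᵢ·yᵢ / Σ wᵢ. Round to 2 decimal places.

Weighted sum: 1·728 + 2·845 + 3·863 + 4·815 + 5·656 = 728 + 1690 + 2589 + 3260 + 3280 = 11547
Weight total: 1 + 2 + 3 + 4 + 5 = 15
WMA = 11547 / 15 = 769.80

769.80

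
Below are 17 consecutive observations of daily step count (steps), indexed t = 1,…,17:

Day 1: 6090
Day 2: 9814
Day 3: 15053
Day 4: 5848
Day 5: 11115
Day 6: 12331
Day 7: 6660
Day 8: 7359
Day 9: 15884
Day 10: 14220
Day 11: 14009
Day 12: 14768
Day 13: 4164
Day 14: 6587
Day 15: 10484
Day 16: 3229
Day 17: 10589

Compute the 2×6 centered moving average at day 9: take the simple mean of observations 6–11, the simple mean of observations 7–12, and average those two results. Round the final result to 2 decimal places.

11946.92

Sum over 6–11: 12331 + 6660 + 7359 + 15884 + 14220 + 14009 = 70463
Sum over 7–12: 6660 + 7359 + 15884 + 14220 + 14009 + 14768 = 72900
CMA at t=9 = (70463 + 72900) / (2·6) = 143363 / 12 = 11946.92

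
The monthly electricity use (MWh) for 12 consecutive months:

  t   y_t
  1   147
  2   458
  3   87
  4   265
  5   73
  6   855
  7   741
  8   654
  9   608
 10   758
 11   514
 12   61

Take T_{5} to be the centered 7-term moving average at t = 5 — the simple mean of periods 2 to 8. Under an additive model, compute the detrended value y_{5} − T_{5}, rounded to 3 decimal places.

-374.571

Trend T_5 = (458 + 87 + 265 + 73 + 855 + 741 + 654) / 7 = 3133/7 = 447.57143
Detrended value: 73 − 447.57143 = -374.571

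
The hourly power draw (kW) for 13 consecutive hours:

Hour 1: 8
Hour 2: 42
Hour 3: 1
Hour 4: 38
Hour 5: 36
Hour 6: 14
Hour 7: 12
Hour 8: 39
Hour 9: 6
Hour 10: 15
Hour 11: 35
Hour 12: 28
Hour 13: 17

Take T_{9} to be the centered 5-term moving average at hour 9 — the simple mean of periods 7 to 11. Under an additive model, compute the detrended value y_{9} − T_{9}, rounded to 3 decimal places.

-15.400

Trend T_9 = (12 + 39 + 6 + 15 + 35) / 5 = 107/5 = 21.40000
Detrended value: 6 − 21.40000 = -15.400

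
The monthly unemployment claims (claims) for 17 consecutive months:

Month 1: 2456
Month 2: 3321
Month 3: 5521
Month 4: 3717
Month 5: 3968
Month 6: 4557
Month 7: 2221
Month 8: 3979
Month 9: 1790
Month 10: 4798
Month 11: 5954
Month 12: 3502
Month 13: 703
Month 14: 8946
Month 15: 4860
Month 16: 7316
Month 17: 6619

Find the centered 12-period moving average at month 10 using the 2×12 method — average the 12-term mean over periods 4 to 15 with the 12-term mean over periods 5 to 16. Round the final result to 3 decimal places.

4232.875

Sum over 4–15: 3717 + 3968 + 4557 + 2221 + 3979 + 1790 + 4798 + 5954 + 3502 + 703 + 8946 + 4860 = 48995
Sum over 5–16: 3968 + 4557 + 2221 + 3979 + 1790 + 4798 + 5954 + 3502 + 703 + 8946 + 4860 + 7316 = 52594
CMA at t=10 = (48995 + 52594) / (2·12) = 101589 / 24 = 4232.875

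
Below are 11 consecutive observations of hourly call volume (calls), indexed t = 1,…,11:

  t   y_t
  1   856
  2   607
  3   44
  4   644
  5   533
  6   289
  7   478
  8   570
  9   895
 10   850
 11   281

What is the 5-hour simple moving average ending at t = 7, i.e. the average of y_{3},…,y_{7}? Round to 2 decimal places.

397.60

Sum of periods 3–7: 44 + 644 + 533 + 289 + 478 = 1988
Divide by 5: 1988 / 5 = 397.60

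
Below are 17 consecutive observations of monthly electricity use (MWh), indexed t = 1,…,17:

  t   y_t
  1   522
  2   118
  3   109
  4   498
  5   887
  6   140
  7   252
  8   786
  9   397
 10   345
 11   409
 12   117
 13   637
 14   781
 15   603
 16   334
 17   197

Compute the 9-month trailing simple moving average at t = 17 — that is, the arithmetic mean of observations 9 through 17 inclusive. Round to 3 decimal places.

Sum of periods 9–17: 397 + 345 + 409 + 117 + 637 + 781 + 603 + 334 + 197 = 3820
Divide by 9: 3820 / 9 = 424.444

424.444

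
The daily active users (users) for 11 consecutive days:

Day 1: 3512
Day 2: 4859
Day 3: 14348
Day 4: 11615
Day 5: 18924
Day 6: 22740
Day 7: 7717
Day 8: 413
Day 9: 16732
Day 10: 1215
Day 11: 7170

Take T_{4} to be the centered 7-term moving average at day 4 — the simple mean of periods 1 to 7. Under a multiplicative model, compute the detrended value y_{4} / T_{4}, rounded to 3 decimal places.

Trend T_4 = (3512 + 4859 + 14348 + 11615 + 18924 + 22740 + 7717) / 7 = 83715/7 = 11959.28571
Ratio to trend: 11615 / 11959.28571 = 0.971

0.971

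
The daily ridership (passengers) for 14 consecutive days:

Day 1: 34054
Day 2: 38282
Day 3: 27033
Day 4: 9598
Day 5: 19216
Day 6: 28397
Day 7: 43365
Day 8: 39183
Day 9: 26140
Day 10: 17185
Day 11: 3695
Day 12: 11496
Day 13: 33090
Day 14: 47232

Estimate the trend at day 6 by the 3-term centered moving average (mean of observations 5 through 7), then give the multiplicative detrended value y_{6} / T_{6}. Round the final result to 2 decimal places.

Trend T_6 = (19216 + 28397 + 43365) / 3 = 90978/3 = 30326.0000
Ratio to trend: 28397 / 30326.0000 = 0.94

0.94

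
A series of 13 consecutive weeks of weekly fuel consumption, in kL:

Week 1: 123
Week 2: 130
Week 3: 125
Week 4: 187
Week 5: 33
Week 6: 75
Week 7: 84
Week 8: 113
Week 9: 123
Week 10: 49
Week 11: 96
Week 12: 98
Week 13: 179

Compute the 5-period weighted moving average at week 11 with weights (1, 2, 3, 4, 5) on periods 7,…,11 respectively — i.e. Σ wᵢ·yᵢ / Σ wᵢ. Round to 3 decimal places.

Weighted sum: 1·84 + 2·113 + 3·123 + 4·49 + 5·96 = 84 + 226 + 369 + 196 + 480 = 1355
Weight total: 1 + 2 + 3 + 4 + 5 = 15
WMA = 1355 / 15 = 90.333

90.333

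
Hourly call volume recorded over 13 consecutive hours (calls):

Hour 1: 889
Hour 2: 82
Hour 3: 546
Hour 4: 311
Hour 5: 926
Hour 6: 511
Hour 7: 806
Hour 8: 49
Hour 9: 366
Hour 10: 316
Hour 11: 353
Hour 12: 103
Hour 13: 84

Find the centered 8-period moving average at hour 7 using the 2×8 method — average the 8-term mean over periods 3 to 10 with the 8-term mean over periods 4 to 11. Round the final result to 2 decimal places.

466.81

Sum over 3–10: 546 + 311 + 926 + 511 + 806 + 49 + 366 + 316 = 3831
Sum over 4–11: 311 + 926 + 511 + 806 + 49 + 366 + 316 + 353 = 3638
CMA at t=7 = (3831 + 3638) / (2·8) = 7469 / 16 = 466.81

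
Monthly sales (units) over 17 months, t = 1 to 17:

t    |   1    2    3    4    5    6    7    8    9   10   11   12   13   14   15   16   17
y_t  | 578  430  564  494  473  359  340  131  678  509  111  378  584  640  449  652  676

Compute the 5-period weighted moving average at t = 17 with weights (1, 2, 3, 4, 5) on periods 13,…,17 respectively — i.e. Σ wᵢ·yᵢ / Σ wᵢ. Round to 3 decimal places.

613.267

Weighted sum: 1·584 + 2·640 + 3·449 + 4·652 + 5·676 = 584 + 1280 + 1347 + 2608 + 3380 = 9199
Weight total: 1 + 2 + 3 + 4 + 5 = 15
WMA = 9199 / 15 = 613.267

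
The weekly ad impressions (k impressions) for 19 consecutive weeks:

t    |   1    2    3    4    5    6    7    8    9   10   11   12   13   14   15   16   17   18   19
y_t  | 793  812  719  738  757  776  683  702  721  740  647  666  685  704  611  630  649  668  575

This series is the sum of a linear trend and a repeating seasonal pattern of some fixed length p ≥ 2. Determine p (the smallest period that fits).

4

First differences y_{t+1} − y_t: 19, -93, 19, 19, 19, -93, 19, 19, 19, -93, …
The difference pattern repeats every 4 terms and not for any smaller step, so p = 4.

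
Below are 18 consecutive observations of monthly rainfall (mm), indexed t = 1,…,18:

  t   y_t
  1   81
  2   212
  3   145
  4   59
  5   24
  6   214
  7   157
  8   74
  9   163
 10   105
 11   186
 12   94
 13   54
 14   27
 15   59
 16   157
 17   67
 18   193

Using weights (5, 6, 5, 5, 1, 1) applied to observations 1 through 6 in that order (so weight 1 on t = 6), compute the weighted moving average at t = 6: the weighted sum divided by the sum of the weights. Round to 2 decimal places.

127.61

Weighted sum: 5·81 + 6·212 + 5·145 + 5·59 + 1·24 + 1·214 = 405 + 1272 + 725 + 295 + 24 + 214 = 2935
Weight total: 5 + 6 + 5 + 5 + 1 + 1 = 23
WMA = 2935 / 23 = 127.61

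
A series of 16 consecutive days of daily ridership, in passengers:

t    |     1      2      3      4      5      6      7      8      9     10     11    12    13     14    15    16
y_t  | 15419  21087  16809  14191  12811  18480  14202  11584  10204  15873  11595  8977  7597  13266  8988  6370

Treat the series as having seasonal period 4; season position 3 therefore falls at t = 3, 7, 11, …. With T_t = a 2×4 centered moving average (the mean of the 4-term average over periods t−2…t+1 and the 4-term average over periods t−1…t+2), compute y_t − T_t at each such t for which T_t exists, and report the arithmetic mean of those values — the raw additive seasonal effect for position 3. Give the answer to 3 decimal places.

Season position 3 occurs at t = 3, 7, 11 (where T_t is defined).
t=3: T_3 = 16550.50000; y_3 − T_3 = 16809 − 16550.50000 = 258.50000
t=7: T_7 = 13943.37500; y_7 − T_7 = 14202 − 13943.37500 = 258.62500
t=11: T_11 = 11336.37500; y_11 − T_11 = 11595 − 11336.37500 = 258.62500
Mean deviation: (258.50000 + 258.62500 + 258.62500) / 3 = 258.583

258.583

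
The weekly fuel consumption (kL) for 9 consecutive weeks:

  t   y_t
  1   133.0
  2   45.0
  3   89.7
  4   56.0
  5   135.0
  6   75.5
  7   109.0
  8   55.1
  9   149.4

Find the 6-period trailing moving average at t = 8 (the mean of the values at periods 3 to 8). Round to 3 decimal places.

Sum of periods 3–8: 89.7 + 56.0 + 135.0 + 75.5 + 109.0 + 55.1 = 520.3
Divide by 6: 520.3 / 6 = 86.717

86.717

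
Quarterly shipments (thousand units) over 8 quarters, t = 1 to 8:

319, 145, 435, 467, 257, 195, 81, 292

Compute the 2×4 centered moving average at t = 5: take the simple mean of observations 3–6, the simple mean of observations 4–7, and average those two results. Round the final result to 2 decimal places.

Sum over 3–6: 435 + 467 + 257 + 195 = 1354
Sum over 4–7: 467 + 257 + 195 + 81 = 1000
CMA at t=5 = (1354 + 1000) / (2·4) = 2354 / 8 = 294.25

294.25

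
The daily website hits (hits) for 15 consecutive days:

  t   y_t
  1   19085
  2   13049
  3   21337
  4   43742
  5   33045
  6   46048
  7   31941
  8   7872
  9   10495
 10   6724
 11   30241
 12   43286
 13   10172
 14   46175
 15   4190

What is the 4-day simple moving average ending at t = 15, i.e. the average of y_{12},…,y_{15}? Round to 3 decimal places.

Sum of periods 12–15: 43286 + 10172 + 46175 + 4190 = 103823
Divide by 4: 103823 / 4 = 25955.750

25955.750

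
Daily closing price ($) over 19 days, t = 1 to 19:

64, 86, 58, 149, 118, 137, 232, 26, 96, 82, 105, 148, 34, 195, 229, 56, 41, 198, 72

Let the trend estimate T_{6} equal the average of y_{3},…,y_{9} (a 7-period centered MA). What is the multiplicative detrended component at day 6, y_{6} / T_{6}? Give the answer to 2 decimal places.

1.18

Trend T_6 = (58 + 149 + 118 + 137 + 232 + 26 + 96) / 7 = 816/7 = 116.5714
Ratio to trend: 137 / 116.5714 = 1.18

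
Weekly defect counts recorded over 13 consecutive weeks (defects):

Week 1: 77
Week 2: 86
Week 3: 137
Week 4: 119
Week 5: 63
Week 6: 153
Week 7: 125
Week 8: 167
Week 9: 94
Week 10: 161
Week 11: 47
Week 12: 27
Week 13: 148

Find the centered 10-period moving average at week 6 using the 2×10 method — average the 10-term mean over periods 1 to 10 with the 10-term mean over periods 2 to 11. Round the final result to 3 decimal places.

116.700

Sum over 1–10: 77 + 86 + 137 + 119 + 63 + 153 + 125 + 167 + 94 + 161 = 1182
Sum over 2–11: 86 + 137 + 119 + 63 + 153 + 125 + 167 + 94 + 161 + 47 = 1152
CMA at t=6 = (1182 + 1152) / (2·10) = 2334 / 20 = 116.700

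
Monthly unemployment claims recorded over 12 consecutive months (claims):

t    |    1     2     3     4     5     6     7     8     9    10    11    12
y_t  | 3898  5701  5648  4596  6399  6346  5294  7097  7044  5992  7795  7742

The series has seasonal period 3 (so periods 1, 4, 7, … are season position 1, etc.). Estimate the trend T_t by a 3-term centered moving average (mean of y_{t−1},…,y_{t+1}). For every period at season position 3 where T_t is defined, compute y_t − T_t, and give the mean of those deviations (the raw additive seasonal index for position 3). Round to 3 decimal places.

Season position 3 occurs at t = 3, 6, 9 (where T_t is defined).
t=3: T_3 = 5315.00000; y_3 − T_3 = 5648 − 5315.00000 = 333.00000
t=6: T_6 = 6013.00000; y_6 − T_6 = 6346 − 6013.00000 = 333.00000
t=9: T_9 = 6711.00000; y_9 − T_9 = 7044 − 6711.00000 = 333.00000
Mean deviation: (333.00000 + 333.00000 + 333.00000) / 3 = 333.000

333.000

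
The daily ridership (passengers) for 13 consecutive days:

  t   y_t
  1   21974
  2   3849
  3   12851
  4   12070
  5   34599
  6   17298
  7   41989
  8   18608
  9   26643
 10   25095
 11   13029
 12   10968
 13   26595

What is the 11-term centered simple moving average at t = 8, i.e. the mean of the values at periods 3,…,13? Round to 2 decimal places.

Sum of periods 3–13: 12851 + 12070 + 34599 + 17298 + 41989 + 18608 + 26643 + 25095 + 13029 + 10968 + 26595 = 239745
Divide by 11: 239745 / 11 = 21795.00

21795.00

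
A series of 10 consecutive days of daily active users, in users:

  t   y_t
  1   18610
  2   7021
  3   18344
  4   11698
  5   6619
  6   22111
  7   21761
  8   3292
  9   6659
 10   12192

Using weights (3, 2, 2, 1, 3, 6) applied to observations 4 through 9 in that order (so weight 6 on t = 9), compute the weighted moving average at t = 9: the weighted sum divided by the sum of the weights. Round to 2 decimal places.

9655.59

Weighted sum: 3·11698 + 2·6619 + 2·22111 + 1·21761 + 3·3292 + 6·6659 = 35094 + 13238 + 44222 + 21761 + 9876 + 39954 = 164145
Weight total: 3 + 2 + 2 + 1 + 3 + 6 = 17
WMA = 164145 / 17 = 9655.59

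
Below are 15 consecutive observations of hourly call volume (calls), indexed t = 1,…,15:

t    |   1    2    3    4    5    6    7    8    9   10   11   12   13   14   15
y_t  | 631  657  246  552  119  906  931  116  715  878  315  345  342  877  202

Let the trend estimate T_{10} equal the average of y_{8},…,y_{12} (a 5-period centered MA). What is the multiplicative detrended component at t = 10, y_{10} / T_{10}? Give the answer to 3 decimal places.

Trend T_10 = (116 + 715 + 878 + 315 + 345) / 5 = 2369/5 = 473.80000
Ratio to trend: 878 / 473.80000 = 1.853

1.853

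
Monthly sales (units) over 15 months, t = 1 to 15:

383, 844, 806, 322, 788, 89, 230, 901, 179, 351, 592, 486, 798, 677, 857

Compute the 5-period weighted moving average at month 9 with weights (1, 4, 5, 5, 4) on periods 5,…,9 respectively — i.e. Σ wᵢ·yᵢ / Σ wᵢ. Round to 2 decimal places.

Weighted sum: 1·788 + 4·89 + 5·230 + 5·901 + 4·179 = 788 + 356 + 1150 + 4505 + 716 = 7515
Weight total: 1 + 4 + 5 + 5 + 4 = 19
WMA = 7515 / 19 = 395.53

395.53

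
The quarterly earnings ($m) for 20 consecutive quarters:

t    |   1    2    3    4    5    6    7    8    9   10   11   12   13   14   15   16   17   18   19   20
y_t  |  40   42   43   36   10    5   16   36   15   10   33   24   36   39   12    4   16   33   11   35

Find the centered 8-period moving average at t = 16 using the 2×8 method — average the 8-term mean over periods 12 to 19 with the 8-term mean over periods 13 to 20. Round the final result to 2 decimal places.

22.56

Sum over 12–19: 24 + 36 + 39 + 12 + 4 + 16 + 33 + 11 = 175
Sum over 13–20: 36 + 39 + 12 + 4 + 16 + 33 + 11 + 35 = 186
CMA at t=16 = (175 + 186) / (2·8) = 361 / 16 = 22.56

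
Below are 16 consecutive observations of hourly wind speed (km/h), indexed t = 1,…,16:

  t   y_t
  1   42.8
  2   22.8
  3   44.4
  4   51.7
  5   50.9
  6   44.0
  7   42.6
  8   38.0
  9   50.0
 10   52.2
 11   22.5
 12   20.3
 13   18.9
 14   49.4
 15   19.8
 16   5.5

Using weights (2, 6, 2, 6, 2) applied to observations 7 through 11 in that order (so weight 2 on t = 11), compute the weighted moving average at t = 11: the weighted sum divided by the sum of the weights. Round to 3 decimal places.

42.856

Weighted sum: 2·42.6 + 6·38.0 + 2·50.0 + 6·52.2 + 2·22.5 = 85.2 + 228.0 + 100.0 + 313.2 + 45.0 = 771.4
Weight total: 2 + 6 + 2 + 6 + 2 = 18
WMA = 771.4 / 18 = 42.856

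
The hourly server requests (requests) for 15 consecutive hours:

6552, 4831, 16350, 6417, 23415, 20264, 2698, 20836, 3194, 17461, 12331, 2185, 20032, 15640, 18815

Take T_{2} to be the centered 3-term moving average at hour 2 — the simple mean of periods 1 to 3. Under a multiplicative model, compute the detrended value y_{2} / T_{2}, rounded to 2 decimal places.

0.52

Trend T_2 = (6552 + 4831 + 16350) / 3 = 27733/3 = 9244.3333
Ratio to trend: 4831 / 9244.3333 = 0.52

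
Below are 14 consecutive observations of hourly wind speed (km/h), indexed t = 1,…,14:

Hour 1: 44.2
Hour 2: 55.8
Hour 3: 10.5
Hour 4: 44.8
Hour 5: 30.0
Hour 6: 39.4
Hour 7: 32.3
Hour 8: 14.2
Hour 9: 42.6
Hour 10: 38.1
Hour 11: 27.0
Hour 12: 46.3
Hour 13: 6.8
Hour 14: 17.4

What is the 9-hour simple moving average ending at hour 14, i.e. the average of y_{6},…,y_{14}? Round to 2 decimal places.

29.34

Sum of periods 6–14: 39.4 + 32.3 + 14.2 + 42.6 + 38.1 + 27.0 + 46.3 + 6.8 + 17.4 = 264.1
Divide by 9: 264.1 / 9 = 29.34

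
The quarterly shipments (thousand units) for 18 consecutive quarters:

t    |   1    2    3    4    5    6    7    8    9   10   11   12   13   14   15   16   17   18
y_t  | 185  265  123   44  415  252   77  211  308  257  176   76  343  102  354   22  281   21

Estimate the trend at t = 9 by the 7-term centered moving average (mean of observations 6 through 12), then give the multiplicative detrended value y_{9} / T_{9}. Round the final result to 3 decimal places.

Trend T_9 = (252 + 77 + 211 + 308 + 257 + 176 + 76) / 7 = 1357/7 = 193.85714
Ratio to trend: 308 / 193.85714 = 1.589

1.589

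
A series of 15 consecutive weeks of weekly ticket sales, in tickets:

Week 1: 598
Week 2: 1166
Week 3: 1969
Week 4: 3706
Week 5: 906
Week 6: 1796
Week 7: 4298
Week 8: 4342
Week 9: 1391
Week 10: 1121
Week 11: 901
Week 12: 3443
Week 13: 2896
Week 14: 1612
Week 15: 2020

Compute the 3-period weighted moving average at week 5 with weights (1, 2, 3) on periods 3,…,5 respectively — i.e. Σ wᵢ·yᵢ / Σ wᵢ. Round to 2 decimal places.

Weighted sum: 1·1969 + 2·3706 + 3·906 = 1969 + 7412 + 2718 = 12099
Weight total: 1 + 2 + 3 = 6
WMA = 12099 / 6 = 2016.50

2016.50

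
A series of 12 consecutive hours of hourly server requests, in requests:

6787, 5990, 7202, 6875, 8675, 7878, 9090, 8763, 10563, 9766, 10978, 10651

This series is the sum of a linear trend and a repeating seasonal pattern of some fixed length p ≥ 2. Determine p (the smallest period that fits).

First differences y_{t+1} − y_t: -797, 1212, -327, 1800, -797, 1212, -327, 1800, -797, 1212, …
The difference pattern repeats every 4 terms and not for any smaller step, so p = 4.

4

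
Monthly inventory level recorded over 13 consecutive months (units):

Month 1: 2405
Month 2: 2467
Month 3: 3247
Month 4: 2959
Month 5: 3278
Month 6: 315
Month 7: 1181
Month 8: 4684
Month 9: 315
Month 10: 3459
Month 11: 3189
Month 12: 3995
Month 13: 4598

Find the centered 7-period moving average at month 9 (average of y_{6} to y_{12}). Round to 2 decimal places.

2448.29

Sum of periods 6–12: 315 + 1181 + 4684 + 315 + 3459 + 3189 + 3995 = 17138
Divide by 7: 17138 / 7 = 2448.29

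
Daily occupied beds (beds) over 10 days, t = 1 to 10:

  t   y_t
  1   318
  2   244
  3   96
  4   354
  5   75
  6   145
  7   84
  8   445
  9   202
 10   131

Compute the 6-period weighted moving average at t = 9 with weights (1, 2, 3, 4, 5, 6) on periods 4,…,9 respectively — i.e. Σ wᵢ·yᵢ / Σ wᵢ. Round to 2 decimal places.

Weighted sum: 1·354 + 2·75 + 3·145 + 4·84 + 5·445 + 6·202 = 354 + 150 + 435 + 336 + 2225 + 1212 = 4712
Weight total: 1 + 2 + 3 + 4 + 5 + 6 = 21
WMA = 4712 / 21 = 224.38

224.38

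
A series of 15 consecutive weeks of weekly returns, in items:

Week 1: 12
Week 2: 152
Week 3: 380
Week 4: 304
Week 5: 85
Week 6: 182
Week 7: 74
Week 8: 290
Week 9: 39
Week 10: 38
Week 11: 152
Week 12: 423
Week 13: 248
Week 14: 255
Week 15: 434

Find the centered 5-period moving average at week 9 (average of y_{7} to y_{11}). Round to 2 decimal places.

Sum of periods 7–11: 74 + 290 + 39 + 38 + 152 = 593
Divide by 5: 593 / 5 = 118.60

118.60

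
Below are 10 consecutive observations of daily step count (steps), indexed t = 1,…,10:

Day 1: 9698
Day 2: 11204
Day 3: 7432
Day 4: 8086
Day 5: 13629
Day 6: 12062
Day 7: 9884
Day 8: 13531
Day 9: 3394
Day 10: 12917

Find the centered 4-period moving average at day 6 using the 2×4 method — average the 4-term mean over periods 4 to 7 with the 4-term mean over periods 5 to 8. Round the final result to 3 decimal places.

11595.875

Sum over 4–7: 8086 + 13629 + 12062 + 9884 = 43661
Sum over 5–8: 13629 + 12062 + 9884 + 13531 = 49106
CMA at t=6 = (43661 + 49106) / (2·4) = 92767 / 8 = 11595.875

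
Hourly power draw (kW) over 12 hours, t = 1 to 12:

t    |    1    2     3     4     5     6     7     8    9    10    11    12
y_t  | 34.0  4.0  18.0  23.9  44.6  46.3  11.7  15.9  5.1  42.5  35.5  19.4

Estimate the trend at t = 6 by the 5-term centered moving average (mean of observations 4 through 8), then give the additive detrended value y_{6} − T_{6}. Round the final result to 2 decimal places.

17.82

Trend T_6 = (23.9 + 44.6 + 46.3 + 11.7 + 15.9) / 5 = 142.4/5 = 28.4800
Detrended value: 46.3 − 28.4800 = 17.82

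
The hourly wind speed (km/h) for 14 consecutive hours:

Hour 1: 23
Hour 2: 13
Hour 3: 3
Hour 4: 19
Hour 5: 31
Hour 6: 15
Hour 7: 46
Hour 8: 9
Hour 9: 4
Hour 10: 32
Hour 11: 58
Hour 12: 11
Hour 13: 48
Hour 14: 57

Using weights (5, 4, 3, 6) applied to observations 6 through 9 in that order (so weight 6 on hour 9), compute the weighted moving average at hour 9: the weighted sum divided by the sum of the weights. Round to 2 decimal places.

17.22

Weighted sum: 5·15 + 4·46 + 3·9 + 6·4 = 75 + 184 + 27 + 24 = 310
Weight total: 5 + 4 + 3 + 6 = 18
WMA = 310 / 18 = 17.22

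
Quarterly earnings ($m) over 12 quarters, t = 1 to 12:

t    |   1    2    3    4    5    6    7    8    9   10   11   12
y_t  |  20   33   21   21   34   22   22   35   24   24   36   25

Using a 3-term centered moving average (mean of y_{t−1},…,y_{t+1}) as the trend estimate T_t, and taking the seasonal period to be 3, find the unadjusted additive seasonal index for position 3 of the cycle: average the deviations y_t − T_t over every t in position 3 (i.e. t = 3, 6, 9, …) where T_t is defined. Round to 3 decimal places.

Season position 3 occurs at t = 3, 6, 9 (where T_t is defined).
t=3: T_3 = 25.00000; y_3 − T_3 = 21 − 25.00000 = -4.00000
t=6: T_6 = 26.00000; y_6 − T_6 = 22 − 26.00000 = -4.00000
t=9: T_9 = 27.66667; y_9 − T_9 = 24 − 27.66667 = -3.66667
Mean deviation: (-4.00000 + -4.00000 + -3.66667) / 3 = -3.889

-3.889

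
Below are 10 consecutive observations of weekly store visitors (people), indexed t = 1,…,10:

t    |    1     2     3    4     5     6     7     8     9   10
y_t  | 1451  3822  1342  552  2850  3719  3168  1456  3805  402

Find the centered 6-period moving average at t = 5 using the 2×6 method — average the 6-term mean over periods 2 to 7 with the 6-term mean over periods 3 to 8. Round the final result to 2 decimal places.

2378.33

Sum over 2–7: 3822 + 1342 + 552 + 2850 + 3719 + 3168 = 15453
Sum over 3–8: 1342 + 552 + 2850 + 3719 + 3168 + 1456 = 13087
CMA at t=5 = (15453 + 13087) / (2·6) = 28540 / 12 = 2378.33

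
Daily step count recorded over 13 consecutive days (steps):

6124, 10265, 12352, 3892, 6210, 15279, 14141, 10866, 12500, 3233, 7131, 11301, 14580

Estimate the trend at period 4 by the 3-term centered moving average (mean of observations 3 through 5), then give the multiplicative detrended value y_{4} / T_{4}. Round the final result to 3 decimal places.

0.520

Trend T_4 = (12352 + 3892 + 6210) / 3 = 22454/3 = 7484.66667
Ratio to trend: 3892 / 7484.66667 = 0.520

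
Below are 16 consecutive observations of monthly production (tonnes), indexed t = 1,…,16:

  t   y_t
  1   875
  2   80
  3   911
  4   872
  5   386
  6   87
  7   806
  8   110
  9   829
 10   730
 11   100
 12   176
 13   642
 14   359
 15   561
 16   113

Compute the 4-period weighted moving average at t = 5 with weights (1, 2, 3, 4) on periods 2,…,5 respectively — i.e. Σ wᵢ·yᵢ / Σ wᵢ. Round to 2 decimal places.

Weighted sum: 1·80 + 2·911 + 3·872 + 4·386 = 80 + 1822 + 2616 + 1544 = 6062
Weight total: 1 + 2 + 3 + 4 = 10
WMA = 6062 / 10 = 606.20

606.20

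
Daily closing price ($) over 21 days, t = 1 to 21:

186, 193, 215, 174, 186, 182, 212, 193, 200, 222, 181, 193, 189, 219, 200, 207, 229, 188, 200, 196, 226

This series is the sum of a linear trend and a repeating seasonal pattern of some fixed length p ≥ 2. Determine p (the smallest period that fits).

First differences y_{t+1} − y_t: 7, 22, -41, 12, -4, 30, -19, 7, 22, -41, 12, -4, 30, -19, 7, 22, …
The difference pattern repeats every 7 terms and not for any smaller step, so p = 7.

7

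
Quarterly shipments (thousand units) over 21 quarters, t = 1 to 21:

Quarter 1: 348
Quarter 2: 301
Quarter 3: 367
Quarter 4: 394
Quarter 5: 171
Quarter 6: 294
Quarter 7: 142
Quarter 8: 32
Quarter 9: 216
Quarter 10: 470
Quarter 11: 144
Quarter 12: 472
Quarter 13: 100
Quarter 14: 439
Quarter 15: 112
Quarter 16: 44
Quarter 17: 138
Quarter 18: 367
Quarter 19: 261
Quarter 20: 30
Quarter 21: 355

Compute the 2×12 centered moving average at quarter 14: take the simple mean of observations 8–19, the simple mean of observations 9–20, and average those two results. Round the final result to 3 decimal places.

Sum over 8–19: 32 + 216 + 470 + 144 + 472 + 100 + 439 + 112 + 44 + 138 + 367 + 261 = 2795
Sum over 9–20: 216 + 470 + 144 + 472 + 100 + 439 + 112 + 44 + 138 + 367 + 261 + 30 = 2793
CMA at t=14 = (2795 + 2793) / (2·12) = 5588 / 24 = 232.833

232.833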